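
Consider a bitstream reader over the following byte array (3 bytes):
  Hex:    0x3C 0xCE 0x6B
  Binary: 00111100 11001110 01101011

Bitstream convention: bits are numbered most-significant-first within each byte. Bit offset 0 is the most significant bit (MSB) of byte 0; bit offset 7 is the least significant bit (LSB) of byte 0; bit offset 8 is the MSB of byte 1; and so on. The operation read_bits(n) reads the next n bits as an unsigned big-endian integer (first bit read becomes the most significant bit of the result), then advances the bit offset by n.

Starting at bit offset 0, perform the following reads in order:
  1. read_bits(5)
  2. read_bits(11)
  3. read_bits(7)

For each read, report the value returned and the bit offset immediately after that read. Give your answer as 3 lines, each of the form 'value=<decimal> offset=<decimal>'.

Answer: value=7 offset=5
value=1230 offset=16
value=53 offset=23

Derivation:
Read 1: bits[0:5] width=5 -> value=7 (bin 00111); offset now 5 = byte 0 bit 5; 19 bits remain
Read 2: bits[5:16] width=11 -> value=1230 (bin 10011001110); offset now 16 = byte 2 bit 0; 8 bits remain
Read 3: bits[16:23] width=7 -> value=53 (bin 0110101); offset now 23 = byte 2 bit 7; 1 bits remain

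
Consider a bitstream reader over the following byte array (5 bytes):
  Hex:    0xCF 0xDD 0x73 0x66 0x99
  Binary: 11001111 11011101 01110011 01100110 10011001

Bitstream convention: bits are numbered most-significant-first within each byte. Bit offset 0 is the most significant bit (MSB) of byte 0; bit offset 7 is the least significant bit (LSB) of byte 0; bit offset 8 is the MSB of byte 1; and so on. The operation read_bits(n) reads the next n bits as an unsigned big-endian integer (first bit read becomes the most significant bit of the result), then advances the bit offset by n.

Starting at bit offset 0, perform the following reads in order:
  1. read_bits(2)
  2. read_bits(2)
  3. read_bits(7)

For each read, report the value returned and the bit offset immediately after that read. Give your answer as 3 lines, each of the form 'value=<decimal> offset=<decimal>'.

Read 1: bits[0:2] width=2 -> value=3 (bin 11); offset now 2 = byte 0 bit 2; 38 bits remain
Read 2: bits[2:4] width=2 -> value=0 (bin 00); offset now 4 = byte 0 bit 4; 36 bits remain
Read 3: bits[4:11] width=7 -> value=126 (bin 1111110); offset now 11 = byte 1 bit 3; 29 bits remain

Answer: value=3 offset=2
value=0 offset=4
value=126 offset=11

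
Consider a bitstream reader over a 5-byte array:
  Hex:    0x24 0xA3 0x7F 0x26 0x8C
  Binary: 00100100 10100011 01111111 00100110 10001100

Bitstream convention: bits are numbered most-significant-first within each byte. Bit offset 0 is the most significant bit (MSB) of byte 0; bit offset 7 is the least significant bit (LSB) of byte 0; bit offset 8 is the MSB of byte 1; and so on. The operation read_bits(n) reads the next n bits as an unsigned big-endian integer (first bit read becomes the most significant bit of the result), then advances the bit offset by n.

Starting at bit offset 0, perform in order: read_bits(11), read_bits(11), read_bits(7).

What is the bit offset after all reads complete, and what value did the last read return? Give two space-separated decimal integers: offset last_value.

Answer: 29 100

Derivation:
Read 1: bits[0:11] width=11 -> value=293 (bin 00100100101); offset now 11 = byte 1 bit 3; 29 bits remain
Read 2: bits[11:22] width=11 -> value=223 (bin 00011011111); offset now 22 = byte 2 bit 6; 18 bits remain
Read 3: bits[22:29] width=7 -> value=100 (bin 1100100); offset now 29 = byte 3 bit 5; 11 bits remain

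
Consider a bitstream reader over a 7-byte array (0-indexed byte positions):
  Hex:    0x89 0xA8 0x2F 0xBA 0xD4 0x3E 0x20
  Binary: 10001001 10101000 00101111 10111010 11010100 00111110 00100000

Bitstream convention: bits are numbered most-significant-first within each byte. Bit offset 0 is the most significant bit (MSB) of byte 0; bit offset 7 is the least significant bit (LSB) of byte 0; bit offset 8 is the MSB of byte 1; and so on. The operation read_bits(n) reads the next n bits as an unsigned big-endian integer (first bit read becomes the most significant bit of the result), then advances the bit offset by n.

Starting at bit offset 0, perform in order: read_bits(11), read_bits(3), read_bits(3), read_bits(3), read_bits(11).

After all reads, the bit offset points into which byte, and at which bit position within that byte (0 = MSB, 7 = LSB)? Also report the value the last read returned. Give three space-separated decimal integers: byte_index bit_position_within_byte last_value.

Answer: 3 7 2013

Derivation:
Read 1: bits[0:11] width=11 -> value=1101 (bin 10001001101); offset now 11 = byte 1 bit 3; 45 bits remain
Read 2: bits[11:14] width=3 -> value=2 (bin 010); offset now 14 = byte 1 bit 6; 42 bits remain
Read 3: bits[14:17] width=3 -> value=0 (bin 000); offset now 17 = byte 2 bit 1; 39 bits remain
Read 4: bits[17:20] width=3 -> value=2 (bin 010); offset now 20 = byte 2 bit 4; 36 bits remain
Read 5: bits[20:31] width=11 -> value=2013 (bin 11111011101); offset now 31 = byte 3 bit 7; 25 bits remain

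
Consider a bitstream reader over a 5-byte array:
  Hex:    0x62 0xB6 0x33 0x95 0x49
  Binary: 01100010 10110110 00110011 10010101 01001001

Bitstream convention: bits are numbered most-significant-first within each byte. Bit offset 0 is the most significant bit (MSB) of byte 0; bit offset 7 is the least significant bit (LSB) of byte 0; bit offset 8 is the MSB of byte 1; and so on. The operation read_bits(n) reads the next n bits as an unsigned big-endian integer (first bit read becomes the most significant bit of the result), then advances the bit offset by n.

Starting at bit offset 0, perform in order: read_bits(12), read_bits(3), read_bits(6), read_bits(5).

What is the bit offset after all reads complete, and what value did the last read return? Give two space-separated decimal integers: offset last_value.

Answer: 26 14

Derivation:
Read 1: bits[0:12] width=12 -> value=1579 (bin 011000101011); offset now 12 = byte 1 bit 4; 28 bits remain
Read 2: bits[12:15] width=3 -> value=3 (bin 011); offset now 15 = byte 1 bit 7; 25 bits remain
Read 3: bits[15:21] width=6 -> value=6 (bin 000110); offset now 21 = byte 2 bit 5; 19 bits remain
Read 4: bits[21:26] width=5 -> value=14 (bin 01110); offset now 26 = byte 3 bit 2; 14 bits remain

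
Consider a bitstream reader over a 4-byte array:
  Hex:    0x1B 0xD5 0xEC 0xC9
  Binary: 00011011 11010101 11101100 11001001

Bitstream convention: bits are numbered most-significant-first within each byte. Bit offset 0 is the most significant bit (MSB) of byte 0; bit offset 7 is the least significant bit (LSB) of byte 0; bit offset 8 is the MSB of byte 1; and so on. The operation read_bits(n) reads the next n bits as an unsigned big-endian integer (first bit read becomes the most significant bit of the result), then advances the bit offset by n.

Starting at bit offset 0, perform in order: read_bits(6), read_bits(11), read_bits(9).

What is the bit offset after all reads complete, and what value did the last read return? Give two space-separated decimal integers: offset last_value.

Read 1: bits[0:6] width=6 -> value=6 (bin 000110); offset now 6 = byte 0 bit 6; 26 bits remain
Read 2: bits[6:17] width=11 -> value=1963 (bin 11110101011); offset now 17 = byte 2 bit 1; 15 bits remain
Read 3: bits[17:26] width=9 -> value=435 (bin 110110011); offset now 26 = byte 3 bit 2; 6 bits remain

Answer: 26 435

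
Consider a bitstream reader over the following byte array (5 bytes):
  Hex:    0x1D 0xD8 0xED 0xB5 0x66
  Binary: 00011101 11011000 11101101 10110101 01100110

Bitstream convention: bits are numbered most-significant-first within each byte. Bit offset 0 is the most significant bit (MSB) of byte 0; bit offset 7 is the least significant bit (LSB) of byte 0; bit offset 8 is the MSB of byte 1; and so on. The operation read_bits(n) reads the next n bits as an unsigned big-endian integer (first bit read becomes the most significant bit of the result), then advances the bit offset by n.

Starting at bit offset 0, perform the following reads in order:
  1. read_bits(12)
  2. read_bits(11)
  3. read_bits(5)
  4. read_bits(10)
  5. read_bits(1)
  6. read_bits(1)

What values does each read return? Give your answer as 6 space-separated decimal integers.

Read 1: bits[0:12] width=12 -> value=477 (bin 000111011101); offset now 12 = byte 1 bit 4; 28 bits remain
Read 2: bits[12:23] width=11 -> value=1142 (bin 10001110110); offset now 23 = byte 2 bit 7; 17 bits remain
Read 3: bits[23:28] width=5 -> value=27 (bin 11011); offset now 28 = byte 3 bit 4; 12 bits remain
Read 4: bits[28:38] width=10 -> value=345 (bin 0101011001); offset now 38 = byte 4 bit 6; 2 bits remain
Read 5: bits[38:39] width=1 -> value=1 (bin 1); offset now 39 = byte 4 bit 7; 1 bits remain
Read 6: bits[39:40] width=1 -> value=0 (bin 0); offset now 40 = byte 5 bit 0; 0 bits remain

Answer: 477 1142 27 345 1 0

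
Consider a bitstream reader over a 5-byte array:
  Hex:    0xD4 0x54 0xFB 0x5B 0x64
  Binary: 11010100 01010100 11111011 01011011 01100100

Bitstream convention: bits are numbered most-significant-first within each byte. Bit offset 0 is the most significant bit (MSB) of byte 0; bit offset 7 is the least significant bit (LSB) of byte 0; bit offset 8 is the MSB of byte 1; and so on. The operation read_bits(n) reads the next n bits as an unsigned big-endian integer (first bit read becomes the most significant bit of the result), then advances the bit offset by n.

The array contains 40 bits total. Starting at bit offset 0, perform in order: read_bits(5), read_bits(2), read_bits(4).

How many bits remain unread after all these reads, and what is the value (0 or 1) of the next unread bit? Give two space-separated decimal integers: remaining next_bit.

Read 1: bits[0:5] width=5 -> value=26 (bin 11010); offset now 5 = byte 0 bit 5; 35 bits remain
Read 2: bits[5:7] width=2 -> value=2 (bin 10); offset now 7 = byte 0 bit 7; 33 bits remain
Read 3: bits[7:11] width=4 -> value=2 (bin 0010); offset now 11 = byte 1 bit 3; 29 bits remain

Answer: 29 1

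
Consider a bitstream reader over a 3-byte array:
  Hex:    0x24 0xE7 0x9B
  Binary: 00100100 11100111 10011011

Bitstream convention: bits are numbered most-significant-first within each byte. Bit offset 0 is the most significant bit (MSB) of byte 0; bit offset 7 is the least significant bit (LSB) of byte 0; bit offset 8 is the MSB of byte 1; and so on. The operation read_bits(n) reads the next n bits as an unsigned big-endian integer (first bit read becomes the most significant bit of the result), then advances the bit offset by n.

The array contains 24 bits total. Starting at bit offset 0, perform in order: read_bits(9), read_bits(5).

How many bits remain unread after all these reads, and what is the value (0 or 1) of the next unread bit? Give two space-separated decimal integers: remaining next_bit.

Read 1: bits[0:9] width=9 -> value=73 (bin 001001001); offset now 9 = byte 1 bit 1; 15 bits remain
Read 2: bits[9:14] width=5 -> value=25 (bin 11001); offset now 14 = byte 1 bit 6; 10 bits remain

Answer: 10 1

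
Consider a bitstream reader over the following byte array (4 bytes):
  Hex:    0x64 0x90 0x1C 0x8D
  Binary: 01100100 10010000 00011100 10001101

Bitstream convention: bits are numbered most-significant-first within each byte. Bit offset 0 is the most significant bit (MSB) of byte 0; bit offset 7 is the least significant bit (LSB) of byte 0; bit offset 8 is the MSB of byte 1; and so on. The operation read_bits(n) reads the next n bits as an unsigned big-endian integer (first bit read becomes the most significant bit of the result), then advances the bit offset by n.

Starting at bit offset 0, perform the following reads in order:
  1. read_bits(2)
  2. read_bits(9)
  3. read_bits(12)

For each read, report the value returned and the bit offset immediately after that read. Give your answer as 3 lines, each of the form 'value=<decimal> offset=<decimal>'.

Read 1: bits[0:2] width=2 -> value=1 (bin 01); offset now 2 = byte 0 bit 2; 30 bits remain
Read 2: bits[2:11] width=9 -> value=292 (bin 100100100); offset now 11 = byte 1 bit 3; 21 bits remain
Read 3: bits[11:23] width=12 -> value=2062 (bin 100000001110); offset now 23 = byte 2 bit 7; 9 bits remain

Answer: value=1 offset=2
value=292 offset=11
value=2062 offset=23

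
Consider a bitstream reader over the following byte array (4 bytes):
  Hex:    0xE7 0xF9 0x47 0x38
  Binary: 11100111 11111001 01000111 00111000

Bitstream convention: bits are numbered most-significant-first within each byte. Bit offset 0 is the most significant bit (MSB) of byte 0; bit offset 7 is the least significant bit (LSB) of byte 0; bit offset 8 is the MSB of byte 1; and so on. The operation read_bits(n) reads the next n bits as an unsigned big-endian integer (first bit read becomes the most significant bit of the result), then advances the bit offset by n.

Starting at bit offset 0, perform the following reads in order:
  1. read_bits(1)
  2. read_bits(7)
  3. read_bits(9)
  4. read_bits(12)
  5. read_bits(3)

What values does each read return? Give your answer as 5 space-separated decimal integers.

Read 1: bits[0:1] width=1 -> value=1 (bin 1); offset now 1 = byte 0 bit 1; 31 bits remain
Read 2: bits[1:8] width=7 -> value=103 (bin 1100111); offset now 8 = byte 1 bit 0; 24 bits remain
Read 3: bits[8:17] width=9 -> value=498 (bin 111110010); offset now 17 = byte 2 bit 1; 15 bits remain
Read 4: bits[17:29] width=12 -> value=2279 (bin 100011100111); offset now 29 = byte 3 bit 5; 3 bits remain
Read 5: bits[29:32] width=3 -> value=0 (bin 000); offset now 32 = byte 4 bit 0; 0 bits remain

Answer: 1 103 498 2279 0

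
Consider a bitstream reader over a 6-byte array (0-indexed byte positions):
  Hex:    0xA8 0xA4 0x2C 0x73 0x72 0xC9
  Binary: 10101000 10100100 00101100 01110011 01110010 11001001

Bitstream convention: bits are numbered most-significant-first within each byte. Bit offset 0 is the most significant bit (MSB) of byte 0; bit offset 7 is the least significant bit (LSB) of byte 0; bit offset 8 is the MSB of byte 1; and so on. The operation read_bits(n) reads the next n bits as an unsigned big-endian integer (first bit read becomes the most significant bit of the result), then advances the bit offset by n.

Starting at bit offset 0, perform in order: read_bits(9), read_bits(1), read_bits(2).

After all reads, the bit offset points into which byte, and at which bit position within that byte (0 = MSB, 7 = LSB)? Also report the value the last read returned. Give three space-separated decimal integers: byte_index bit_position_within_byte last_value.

Answer: 1 4 2

Derivation:
Read 1: bits[0:9] width=9 -> value=337 (bin 101010001); offset now 9 = byte 1 bit 1; 39 bits remain
Read 2: bits[9:10] width=1 -> value=0 (bin 0); offset now 10 = byte 1 bit 2; 38 bits remain
Read 3: bits[10:12] width=2 -> value=2 (bin 10); offset now 12 = byte 1 bit 4; 36 bits remain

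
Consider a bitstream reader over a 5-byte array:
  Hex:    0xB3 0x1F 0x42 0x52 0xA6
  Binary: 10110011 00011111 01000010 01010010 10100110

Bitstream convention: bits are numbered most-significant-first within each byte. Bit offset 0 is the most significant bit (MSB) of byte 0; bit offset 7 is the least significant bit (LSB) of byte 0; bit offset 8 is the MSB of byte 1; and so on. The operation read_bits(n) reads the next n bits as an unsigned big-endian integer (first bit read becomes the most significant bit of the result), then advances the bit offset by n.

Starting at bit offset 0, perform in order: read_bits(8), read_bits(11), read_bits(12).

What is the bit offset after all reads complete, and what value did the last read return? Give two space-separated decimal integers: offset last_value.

Answer: 31 297

Derivation:
Read 1: bits[0:8] width=8 -> value=179 (bin 10110011); offset now 8 = byte 1 bit 0; 32 bits remain
Read 2: bits[8:19] width=11 -> value=250 (bin 00011111010); offset now 19 = byte 2 bit 3; 21 bits remain
Read 3: bits[19:31] width=12 -> value=297 (bin 000100101001); offset now 31 = byte 3 bit 7; 9 bits remain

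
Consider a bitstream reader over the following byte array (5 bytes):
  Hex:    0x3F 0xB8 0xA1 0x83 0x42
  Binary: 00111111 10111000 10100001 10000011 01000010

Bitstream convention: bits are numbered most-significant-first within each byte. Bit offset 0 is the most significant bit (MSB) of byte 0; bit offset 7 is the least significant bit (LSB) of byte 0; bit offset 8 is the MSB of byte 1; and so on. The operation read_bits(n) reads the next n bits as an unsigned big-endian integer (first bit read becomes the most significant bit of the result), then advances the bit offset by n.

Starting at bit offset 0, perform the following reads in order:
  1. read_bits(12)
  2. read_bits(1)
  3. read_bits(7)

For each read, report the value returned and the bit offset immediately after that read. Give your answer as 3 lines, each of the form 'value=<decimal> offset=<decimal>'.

Read 1: bits[0:12] width=12 -> value=1019 (bin 001111111011); offset now 12 = byte 1 bit 4; 28 bits remain
Read 2: bits[12:13] width=1 -> value=1 (bin 1); offset now 13 = byte 1 bit 5; 27 bits remain
Read 3: bits[13:20] width=7 -> value=10 (bin 0001010); offset now 20 = byte 2 bit 4; 20 bits remain

Answer: value=1019 offset=12
value=1 offset=13
value=10 offset=20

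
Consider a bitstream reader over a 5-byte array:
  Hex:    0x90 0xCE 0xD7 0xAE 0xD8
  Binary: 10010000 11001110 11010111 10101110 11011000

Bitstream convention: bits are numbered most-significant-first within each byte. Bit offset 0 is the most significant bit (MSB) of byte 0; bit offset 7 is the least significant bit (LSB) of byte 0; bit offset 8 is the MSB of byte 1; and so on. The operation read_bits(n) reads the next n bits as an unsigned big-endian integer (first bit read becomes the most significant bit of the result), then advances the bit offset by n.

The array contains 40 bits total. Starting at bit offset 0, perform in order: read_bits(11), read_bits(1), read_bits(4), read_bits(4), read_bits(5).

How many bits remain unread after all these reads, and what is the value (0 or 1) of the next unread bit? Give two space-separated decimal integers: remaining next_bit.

Answer: 15 0

Derivation:
Read 1: bits[0:11] width=11 -> value=1158 (bin 10010000110); offset now 11 = byte 1 bit 3; 29 bits remain
Read 2: bits[11:12] width=1 -> value=0 (bin 0); offset now 12 = byte 1 bit 4; 28 bits remain
Read 3: bits[12:16] width=4 -> value=14 (bin 1110); offset now 16 = byte 2 bit 0; 24 bits remain
Read 4: bits[16:20] width=4 -> value=13 (bin 1101); offset now 20 = byte 2 bit 4; 20 bits remain
Read 5: bits[20:25] width=5 -> value=15 (bin 01111); offset now 25 = byte 3 bit 1; 15 bits remain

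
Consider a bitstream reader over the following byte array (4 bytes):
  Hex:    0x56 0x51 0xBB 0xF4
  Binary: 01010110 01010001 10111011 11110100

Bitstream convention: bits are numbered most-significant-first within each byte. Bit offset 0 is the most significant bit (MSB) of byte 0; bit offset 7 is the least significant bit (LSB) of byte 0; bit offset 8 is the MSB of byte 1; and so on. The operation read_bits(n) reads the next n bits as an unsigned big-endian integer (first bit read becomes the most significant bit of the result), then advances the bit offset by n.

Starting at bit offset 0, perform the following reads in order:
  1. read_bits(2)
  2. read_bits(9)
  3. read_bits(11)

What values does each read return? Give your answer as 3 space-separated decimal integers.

Answer: 1 178 1134

Derivation:
Read 1: bits[0:2] width=2 -> value=1 (bin 01); offset now 2 = byte 0 bit 2; 30 bits remain
Read 2: bits[2:11] width=9 -> value=178 (bin 010110010); offset now 11 = byte 1 bit 3; 21 bits remain
Read 3: bits[11:22] width=11 -> value=1134 (bin 10001101110); offset now 22 = byte 2 bit 6; 10 bits remain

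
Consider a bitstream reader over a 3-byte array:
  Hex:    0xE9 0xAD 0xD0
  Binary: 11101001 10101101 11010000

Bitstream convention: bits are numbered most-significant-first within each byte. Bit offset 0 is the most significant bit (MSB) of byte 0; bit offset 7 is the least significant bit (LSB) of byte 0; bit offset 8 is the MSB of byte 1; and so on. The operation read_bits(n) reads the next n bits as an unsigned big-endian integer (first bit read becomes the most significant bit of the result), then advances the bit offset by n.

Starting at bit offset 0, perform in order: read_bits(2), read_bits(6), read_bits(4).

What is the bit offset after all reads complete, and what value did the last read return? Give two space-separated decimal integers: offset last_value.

Answer: 12 10

Derivation:
Read 1: bits[0:2] width=2 -> value=3 (bin 11); offset now 2 = byte 0 bit 2; 22 bits remain
Read 2: bits[2:8] width=6 -> value=41 (bin 101001); offset now 8 = byte 1 bit 0; 16 bits remain
Read 3: bits[8:12] width=4 -> value=10 (bin 1010); offset now 12 = byte 1 bit 4; 12 bits remain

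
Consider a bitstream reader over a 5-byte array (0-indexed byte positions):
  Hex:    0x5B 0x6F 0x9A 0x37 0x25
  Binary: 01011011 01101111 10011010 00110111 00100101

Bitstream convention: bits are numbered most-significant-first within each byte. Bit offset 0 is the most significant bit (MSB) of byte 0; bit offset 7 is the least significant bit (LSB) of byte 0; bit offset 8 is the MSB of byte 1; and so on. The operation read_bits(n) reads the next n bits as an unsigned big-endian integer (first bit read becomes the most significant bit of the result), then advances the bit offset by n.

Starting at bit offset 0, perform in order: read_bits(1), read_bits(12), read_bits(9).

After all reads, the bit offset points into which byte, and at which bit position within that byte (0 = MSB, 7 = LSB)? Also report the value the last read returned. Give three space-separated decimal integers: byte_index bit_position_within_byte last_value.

Read 1: bits[0:1] width=1 -> value=0 (bin 0); offset now 1 = byte 0 bit 1; 39 bits remain
Read 2: bits[1:13] width=12 -> value=2925 (bin 101101101101); offset now 13 = byte 1 bit 5; 27 bits remain
Read 3: bits[13:22] width=9 -> value=486 (bin 111100110); offset now 22 = byte 2 bit 6; 18 bits remain

Answer: 2 6 486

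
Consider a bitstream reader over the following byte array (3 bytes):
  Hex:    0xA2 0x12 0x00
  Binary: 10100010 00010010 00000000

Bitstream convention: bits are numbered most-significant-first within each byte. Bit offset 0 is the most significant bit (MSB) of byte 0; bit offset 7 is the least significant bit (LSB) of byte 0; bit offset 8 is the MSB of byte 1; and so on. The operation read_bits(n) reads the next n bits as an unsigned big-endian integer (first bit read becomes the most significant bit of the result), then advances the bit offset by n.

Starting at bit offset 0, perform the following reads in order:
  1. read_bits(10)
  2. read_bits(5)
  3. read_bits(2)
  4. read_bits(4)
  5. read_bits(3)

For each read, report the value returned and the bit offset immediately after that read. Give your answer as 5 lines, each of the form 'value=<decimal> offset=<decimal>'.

Answer: value=648 offset=10
value=9 offset=15
value=0 offset=17
value=0 offset=21
value=0 offset=24

Derivation:
Read 1: bits[0:10] width=10 -> value=648 (bin 1010001000); offset now 10 = byte 1 bit 2; 14 bits remain
Read 2: bits[10:15] width=5 -> value=9 (bin 01001); offset now 15 = byte 1 bit 7; 9 bits remain
Read 3: bits[15:17] width=2 -> value=0 (bin 00); offset now 17 = byte 2 bit 1; 7 bits remain
Read 4: bits[17:21] width=4 -> value=0 (bin 0000); offset now 21 = byte 2 bit 5; 3 bits remain
Read 5: bits[21:24] width=3 -> value=0 (bin 000); offset now 24 = byte 3 bit 0; 0 bits remain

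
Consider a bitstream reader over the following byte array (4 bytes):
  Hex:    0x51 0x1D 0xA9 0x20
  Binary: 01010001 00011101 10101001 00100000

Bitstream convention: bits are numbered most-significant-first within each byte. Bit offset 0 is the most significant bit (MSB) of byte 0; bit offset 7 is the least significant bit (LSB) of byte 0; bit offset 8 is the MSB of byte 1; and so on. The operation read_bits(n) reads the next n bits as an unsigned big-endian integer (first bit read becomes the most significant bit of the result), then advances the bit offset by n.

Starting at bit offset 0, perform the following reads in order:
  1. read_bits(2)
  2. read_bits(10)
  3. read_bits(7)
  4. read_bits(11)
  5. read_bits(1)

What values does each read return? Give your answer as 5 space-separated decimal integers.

Read 1: bits[0:2] width=2 -> value=1 (bin 01); offset now 2 = byte 0 bit 2; 30 bits remain
Read 2: bits[2:12] width=10 -> value=273 (bin 0100010001); offset now 12 = byte 1 bit 4; 20 bits remain
Read 3: bits[12:19] width=7 -> value=109 (bin 1101101); offset now 19 = byte 2 bit 3; 13 bits remain
Read 4: bits[19:30] width=11 -> value=584 (bin 01001001000); offset now 30 = byte 3 bit 6; 2 bits remain
Read 5: bits[30:31] width=1 -> value=0 (bin 0); offset now 31 = byte 3 bit 7; 1 bits remain

Answer: 1 273 109 584 0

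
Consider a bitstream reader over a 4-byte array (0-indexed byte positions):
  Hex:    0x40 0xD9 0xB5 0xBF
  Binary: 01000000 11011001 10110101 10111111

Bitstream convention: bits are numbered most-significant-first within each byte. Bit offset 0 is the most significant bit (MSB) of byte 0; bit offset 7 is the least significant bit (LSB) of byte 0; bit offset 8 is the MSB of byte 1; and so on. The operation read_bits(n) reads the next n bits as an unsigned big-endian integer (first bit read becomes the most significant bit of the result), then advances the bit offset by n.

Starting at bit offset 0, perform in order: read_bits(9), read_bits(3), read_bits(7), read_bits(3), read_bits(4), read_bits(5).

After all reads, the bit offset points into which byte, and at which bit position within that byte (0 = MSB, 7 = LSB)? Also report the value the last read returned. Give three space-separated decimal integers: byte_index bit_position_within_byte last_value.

Read 1: bits[0:9] width=9 -> value=129 (bin 010000001); offset now 9 = byte 1 bit 1; 23 bits remain
Read 2: bits[9:12] width=3 -> value=5 (bin 101); offset now 12 = byte 1 bit 4; 20 bits remain
Read 3: bits[12:19] width=7 -> value=77 (bin 1001101); offset now 19 = byte 2 bit 3; 13 bits remain
Read 4: bits[19:22] width=3 -> value=5 (bin 101); offset now 22 = byte 2 bit 6; 10 bits remain
Read 5: bits[22:26] width=4 -> value=6 (bin 0110); offset now 26 = byte 3 bit 2; 6 bits remain
Read 6: bits[26:31] width=5 -> value=31 (bin 11111); offset now 31 = byte 3 bit 7; 1 bits remain

Answer: 3 7 31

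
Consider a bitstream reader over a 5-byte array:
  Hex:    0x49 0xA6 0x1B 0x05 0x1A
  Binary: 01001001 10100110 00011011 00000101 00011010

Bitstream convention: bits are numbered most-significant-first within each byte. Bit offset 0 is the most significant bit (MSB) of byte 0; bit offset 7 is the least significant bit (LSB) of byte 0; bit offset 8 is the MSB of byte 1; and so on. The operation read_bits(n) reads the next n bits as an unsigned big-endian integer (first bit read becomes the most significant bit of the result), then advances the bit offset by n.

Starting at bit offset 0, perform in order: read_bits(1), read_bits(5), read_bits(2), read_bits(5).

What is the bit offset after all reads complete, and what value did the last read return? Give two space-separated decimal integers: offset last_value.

Answer: 13 20

Derivation:
Read 1: bits[0:1] width=1 -> value=0 (bin 0); offset now 1 = byte 0 bit 1; 39 bits remain
Read 2: bits[1:6] width=5 -> value=18 (bin 10010); offset now 6 = byte 0 bit 6; 34 bits remain
Read 3: bits[6:8] width=2 -> value=1 (bin 01); offset now 8 = byte 1 bit 0; 32 bits remain
Read 4: bits[8:13] width=5 -> value=20 (bin 10100); offset now 13 = byte 1 bit 5; 27 bits remain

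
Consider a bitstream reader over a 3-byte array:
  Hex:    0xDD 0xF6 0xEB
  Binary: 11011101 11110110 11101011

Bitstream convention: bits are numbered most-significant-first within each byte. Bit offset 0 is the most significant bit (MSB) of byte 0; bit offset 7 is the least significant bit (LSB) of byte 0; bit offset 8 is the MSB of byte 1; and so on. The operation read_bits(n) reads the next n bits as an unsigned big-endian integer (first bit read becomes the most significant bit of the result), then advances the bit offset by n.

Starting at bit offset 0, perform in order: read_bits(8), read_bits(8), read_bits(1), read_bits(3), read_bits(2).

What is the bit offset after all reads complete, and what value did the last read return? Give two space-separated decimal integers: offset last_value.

Read 1: bits[0:8] width=8 -> value=221 (bin 11011101); offset now 8 = byte 1 bit 0; 16 bits remain
Read 2: bits[8:16] width=8 -> value=246 (bin 11110110); offset now 16 = byte 2 bit 0; 8 bits remain
Read 3: bits[16:17] width=1 -> value=1 (bin 1); offset now 17 = byte 2 bit 1; 7 bits remain
Read 4: bits[17:20] width=3 -> value=6 (bin 110); offset now 20 = byte 2 bit 4; 4 bits remain
Read 5: bits[20:22] width=2 -> value=2 (bin 10); offset now 22 = byte 2 bit 6; 2 bits remain

Answer: 22 2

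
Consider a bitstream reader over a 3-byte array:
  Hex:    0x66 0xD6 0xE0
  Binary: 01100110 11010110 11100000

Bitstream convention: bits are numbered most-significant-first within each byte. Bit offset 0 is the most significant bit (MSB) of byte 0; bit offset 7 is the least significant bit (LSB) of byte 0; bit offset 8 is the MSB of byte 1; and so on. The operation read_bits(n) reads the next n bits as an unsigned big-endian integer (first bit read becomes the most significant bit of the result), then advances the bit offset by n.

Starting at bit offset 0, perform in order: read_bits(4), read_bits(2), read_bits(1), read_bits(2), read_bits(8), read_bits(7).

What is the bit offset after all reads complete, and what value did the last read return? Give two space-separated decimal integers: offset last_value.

Read 1: bits[0:4] width=4 -> value=6 (bin 0110); offset now 4 = byte 0 bit 4; 20 bits remain
Read 2: bits[4:6] width=2 -> value=1 (bin 01); offset now 6 = byte 0 bit 6; 18 bits remain
Read 3: bits[6:7] width=1 -> value=1 (bin 1); offset now 7 = byte 0 bit 7; 17 bits remain
Read 4: bits[7:9] width=2 -> value=1 (bin 01); offset now 9 = byte 1 bit 1; 15 bits remain
Read 5: bits[9:17] width=8 -> value=173 (bin 10101101); offset now 17 = byte 2 bit 1; 7 bits remain
Read 6: bits[17:24] width=7 -> value=96 (bin 1100000); offset now 24 = byte 3 bit 0; 0 bits remain

Answer: 24 96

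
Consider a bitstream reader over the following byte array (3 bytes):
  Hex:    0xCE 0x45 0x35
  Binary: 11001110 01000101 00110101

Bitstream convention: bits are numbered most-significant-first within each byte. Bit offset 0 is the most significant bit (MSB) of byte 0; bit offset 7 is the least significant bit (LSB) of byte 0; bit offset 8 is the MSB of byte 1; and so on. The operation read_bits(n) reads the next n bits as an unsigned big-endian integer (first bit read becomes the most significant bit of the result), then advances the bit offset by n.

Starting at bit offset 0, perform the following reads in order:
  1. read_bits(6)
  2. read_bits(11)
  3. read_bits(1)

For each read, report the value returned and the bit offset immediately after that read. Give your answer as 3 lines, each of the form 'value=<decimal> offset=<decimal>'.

Read 1: bits[0:6] width=6 -> value=51 (bin 110011); offset now 6 = byte 0 bit 6; 18 bits remain
Read 2: bits[6:17] width=11 -> value=1162 (bin 10010001010); offset now 17 = byte 2 bit 1; 7 bits remain
Read 3: bits[17:18] width=1 -> value=0 (bin 0); offset now 18 = byte 2 bit 2; 6 bits remain

Answer: value=51 offset=6
value=1162 offset=17
value=0 offset=18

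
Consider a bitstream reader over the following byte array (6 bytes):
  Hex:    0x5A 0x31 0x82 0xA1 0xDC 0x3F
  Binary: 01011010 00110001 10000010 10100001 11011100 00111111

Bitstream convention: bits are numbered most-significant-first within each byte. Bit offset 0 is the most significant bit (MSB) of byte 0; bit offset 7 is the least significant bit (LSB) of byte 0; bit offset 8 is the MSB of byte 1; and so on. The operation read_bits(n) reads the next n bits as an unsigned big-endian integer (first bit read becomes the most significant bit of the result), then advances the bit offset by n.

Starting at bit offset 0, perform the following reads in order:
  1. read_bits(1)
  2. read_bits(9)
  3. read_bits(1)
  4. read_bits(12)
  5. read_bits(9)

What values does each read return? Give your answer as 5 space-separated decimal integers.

Answer: 0 360 1 2241 161

Derivation:
Read 1: bits[0:1] width=1 -> value=0 (bin 0); offset now 1 = byte 0 bit 1; 47 bits remain
Read 2: bits[1:10] width=9 -> value=360 (bin 101101000); offset now 10 = byte 1 bit 2; 38 bits remain
Read 3: bits[10:11] width=1 -> value=1 (bin 1); offset now 11 = byte 1 bit 3; 37 bits remain
Read 4: bits[11:23] width=12 -> value=2241 (bin 100011000001); offset now 23 = byte 2 bit 7; 25 bits remain
Read 5: bits[23:32] width=9 -> value=161 (bin 010100001); offset now 32 = byte 4 bit 0; 16 bits remain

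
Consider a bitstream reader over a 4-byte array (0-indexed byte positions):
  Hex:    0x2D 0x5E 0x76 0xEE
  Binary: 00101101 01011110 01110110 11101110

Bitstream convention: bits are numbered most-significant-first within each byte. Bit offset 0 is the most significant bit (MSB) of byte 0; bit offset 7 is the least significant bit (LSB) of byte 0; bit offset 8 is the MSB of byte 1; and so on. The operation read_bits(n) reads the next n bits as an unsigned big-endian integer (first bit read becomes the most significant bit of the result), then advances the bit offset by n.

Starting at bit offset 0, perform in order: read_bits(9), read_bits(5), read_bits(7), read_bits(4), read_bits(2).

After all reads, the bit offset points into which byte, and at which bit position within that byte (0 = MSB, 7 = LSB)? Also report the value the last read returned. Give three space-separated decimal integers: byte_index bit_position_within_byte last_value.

Read 1: bits[0:9] width=9 -> value=90 (bin 001011010); offset now 9 = byte 1 bit 1; 23 bits remain
Read 2: bits[9:14] width=5 -> value=23 (bin 10111); offset now 14 = byte 1 bit 6; 18 bits remain
Read 3: bits[14:21] width=7 -> value=78 (bin 1001110); offset now 21 = byte 2 bit 5; 11 bits remain
Read 4: bits[21:25] width=4 -> value=13 (bin 1101); offset now 25 = byte 3 bit 1; 7 bits remain
Read 5: bits[25:27] width=2 -> value=3 (bin 11); offset now 27 = byte 3 bit 3; 5 bits remain

Answer: 3 3 3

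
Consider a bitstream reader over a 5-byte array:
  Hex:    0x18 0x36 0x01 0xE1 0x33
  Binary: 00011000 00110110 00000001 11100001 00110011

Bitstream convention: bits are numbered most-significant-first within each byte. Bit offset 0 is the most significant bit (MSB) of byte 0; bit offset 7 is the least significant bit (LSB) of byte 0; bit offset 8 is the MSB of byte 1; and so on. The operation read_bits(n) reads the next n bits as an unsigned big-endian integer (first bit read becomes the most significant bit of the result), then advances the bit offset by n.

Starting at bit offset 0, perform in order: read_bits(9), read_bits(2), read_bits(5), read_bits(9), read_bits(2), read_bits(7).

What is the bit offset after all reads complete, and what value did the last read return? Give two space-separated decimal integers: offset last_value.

Answer: 34 4

Derivation:
Read 1: bits[0:9] width=9 -> value=48 (bin 000110000); offset now 9 = byte 1 bit 1; 31 bits remain
Read 2: bits[9:11] width=2 -> value=1 (bin 01); offset now 11 = byte 1 bit 3; 29 bits remain
Read 3: bits[11:16] width=5 -> value=22 (bin 10110); offset now 16 = byte 2 bit 0; 24 bits remain
Read 4: bits[16:25] width=9 -> value=3 (bin 000000011); offset now 25 = byte 3 bit 1; 15 bits remain
Read 5: bits[25:27] width=2 -> value=3 (bin 11); offset now 27 = byte 3 bit 3; 13 bits remain
Read 6: bits[27:34] width=7 -> value=4 (bin 0000100); offset now 34 = byte 4 bit 2; 6 bits remain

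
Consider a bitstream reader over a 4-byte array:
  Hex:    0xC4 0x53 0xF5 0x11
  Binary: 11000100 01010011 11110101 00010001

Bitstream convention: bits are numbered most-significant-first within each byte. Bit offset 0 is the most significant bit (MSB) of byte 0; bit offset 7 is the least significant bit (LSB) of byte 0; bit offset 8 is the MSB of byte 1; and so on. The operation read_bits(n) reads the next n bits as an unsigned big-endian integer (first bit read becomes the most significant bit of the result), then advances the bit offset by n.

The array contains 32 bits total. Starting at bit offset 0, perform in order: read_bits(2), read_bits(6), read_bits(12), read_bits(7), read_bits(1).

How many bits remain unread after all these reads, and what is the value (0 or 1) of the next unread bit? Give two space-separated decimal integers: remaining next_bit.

Answer: 4 0

Derivation:
Read 1: bits[0:2] width=2 -> value=3 (bin 11); offset now 2 = byte 0 bit 2; 30 bits remain
Read 2: bits[2:8] width=6 -> value=4 (bin 000100); offset now 8 = byte 1 bit 0; 24 bits remain
Read 3: bits[8:20] width=12 -> value=1343 (bin 010100111111); offset now 20 = byte 2 bit 4; 12 bits remain
Read 4: bits[20:27] width=7 -> value=40 (bin 0101000); offset now 27 = byte 3 bit 3; 5 bits remain
Read 5: bits[27:28] width=1 -> value=1 (bin 1); offset now 28 = byte 3 bit 4; 4 bits remain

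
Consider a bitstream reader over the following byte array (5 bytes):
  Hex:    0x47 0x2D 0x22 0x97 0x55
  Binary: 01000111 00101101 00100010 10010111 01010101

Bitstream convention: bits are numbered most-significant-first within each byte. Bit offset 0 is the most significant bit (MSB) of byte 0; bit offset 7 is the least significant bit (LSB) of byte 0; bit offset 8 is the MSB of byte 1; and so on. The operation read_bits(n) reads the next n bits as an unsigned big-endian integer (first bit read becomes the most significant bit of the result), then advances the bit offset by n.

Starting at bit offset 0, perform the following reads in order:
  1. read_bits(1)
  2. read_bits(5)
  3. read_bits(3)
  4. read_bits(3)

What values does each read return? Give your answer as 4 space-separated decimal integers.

Read 1: bits[0:1] width=1 -> value=0 (bin 0); offset now 1 = byte 0 bit 1; 39 bits remain
Read 2: bits[1:6] width=5 -> value=17 (bin 10001); offset now 6 = byte 0 bit 6; 34 bits remain
Read 3: bits[6:9] width=3 -> value=6 (bin 110); offset now 9 = byte 1 bit 1; 31 bits remain
Read 4: bits[9:12] width=3 -> value=2 (bin 010); offset now 12 = byte 1 bit 4; 28 bits remain

Answer: 0 17 6 2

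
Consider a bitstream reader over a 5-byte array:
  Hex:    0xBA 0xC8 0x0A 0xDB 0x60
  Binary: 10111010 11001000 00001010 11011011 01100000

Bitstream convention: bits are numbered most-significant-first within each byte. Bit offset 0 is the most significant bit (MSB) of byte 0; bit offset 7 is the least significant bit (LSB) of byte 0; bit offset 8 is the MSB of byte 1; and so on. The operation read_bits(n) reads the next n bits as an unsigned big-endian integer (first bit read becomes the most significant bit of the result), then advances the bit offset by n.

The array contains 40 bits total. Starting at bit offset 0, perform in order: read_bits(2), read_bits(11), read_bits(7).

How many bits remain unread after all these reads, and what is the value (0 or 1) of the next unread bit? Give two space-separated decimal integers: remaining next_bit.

Answer: 20 1

Derivation:
Read 1: bits[0:2] width=2 -> value=2 (bin 10); offset now 2 = byte 0 bit 2; 38 bits remain
Read 2: bits[2:13] width=11 -> value=1881 (bin 11101011001); offset now 13 = byte 1 bit 5; 27 bits remain
Read 3: bits[13:20] width=7 -> value=0 (bin 0000000); offset now 20 = byte 2 bit 4; 20 bits remain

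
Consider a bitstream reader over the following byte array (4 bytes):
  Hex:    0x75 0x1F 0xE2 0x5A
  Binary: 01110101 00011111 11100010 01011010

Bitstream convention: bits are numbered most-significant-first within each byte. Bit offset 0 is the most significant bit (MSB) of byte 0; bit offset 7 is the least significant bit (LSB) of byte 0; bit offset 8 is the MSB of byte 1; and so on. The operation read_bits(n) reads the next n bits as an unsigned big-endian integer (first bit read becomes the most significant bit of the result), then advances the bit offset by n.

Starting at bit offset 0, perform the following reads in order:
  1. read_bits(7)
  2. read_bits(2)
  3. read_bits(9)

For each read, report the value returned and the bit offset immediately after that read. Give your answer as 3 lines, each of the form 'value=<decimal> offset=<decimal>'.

Answer: value=58 offset=7
value=2 offset=9
value=127 offset=18

Derivation:
Read 1: bits[0:7] width=7 -> value=58 (bin 0111010); offset now 7 = byte 0 bit 7; 25 bits remain
Read 2: bits[7:9] width=2 -> value=2 (bin 10); offset now 9 = byte 1 bit 1; 23 bits remain
Read 3: bits[9:18] width=9 -> value=127 (bin 001111111); offset now 18 = byte 2 bit 2; 14 bits remain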